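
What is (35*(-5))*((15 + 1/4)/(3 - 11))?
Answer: 10675/32 ≈ 333.59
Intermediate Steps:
(35*(-5))*((15 + 1/4)/(3 - 11)) = -175*(15 + 1/4)/(-8) = -10675*(-1)/(4*8) = -175*(-61/32) = 10675/32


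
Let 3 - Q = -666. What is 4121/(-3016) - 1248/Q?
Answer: -167203/51736 ≈ -3.2318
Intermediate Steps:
Q = 669 (Q = 3 - 1*(-666) = 3 + 666 = 669)
4121/(-3016) - 1248/Q = 4121/(-3016) - 1248/669 = 4121*(-1/3016) - 1248*1/669 = -317/232 - 416/223 = -167203/51736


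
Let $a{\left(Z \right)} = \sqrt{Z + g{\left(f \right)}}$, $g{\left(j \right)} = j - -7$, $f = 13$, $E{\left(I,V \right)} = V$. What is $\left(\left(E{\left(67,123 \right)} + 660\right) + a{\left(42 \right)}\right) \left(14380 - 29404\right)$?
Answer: $-11763792 - 15024 \sqrt{62} \approx -1.1882 \cdot 10^{7}$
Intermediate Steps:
$g{\left(j \right)} = 7 + j$ ($g{\left(j \right)} = j + 7 = 7 + j$)
$a{\left(Z \right)} = \sqrt{20 + Z}$ ($a{\left(Z \right)} = \sqrt{Z + \left(7 + 13\right)} = \sqrt{Z + 20} = \sqrt{20 + Z}$)
$\left(\left(E{\left(67,123 \right)} + 660\right) + a{\left(42 \right)}\right) \left(14380 - 29404\right) = \left(\left(123 + 660\right) + \sqrt{20 + 42}\right) \left(14380 - 29404\right) = \left(783 + \sqrt{62}\right) \left(14380 - 29404\right) = \left(783 + \sqrt{62}\right) \left(-15024\right) = -11763792 - 15024 \sqrt{62}$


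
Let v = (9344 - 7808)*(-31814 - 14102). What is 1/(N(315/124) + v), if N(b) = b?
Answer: -124/8745344709 ≈ -1.4179e-8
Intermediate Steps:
v = -70526976 (v = 1536*(-45916) = -70526976)
1/(N(315/124) + v) = 1/(315/124 - 70526976) = 1/(-8745344709/124) = -124/8745344709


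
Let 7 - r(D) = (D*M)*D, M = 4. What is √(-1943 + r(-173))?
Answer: 2*I*√30413 ≈ 348.79*I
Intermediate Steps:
r(D) = 7 - 4*D² (r(D) = 7 - D*4*D = 7 - 4*D*D = 7 - 4*D²)
√(-1943 + r(-173)) = √(-1943 + (7 - 4*(-173)²)) = √(-1943 + (7 - 4*29929)) = √(-1943 + (7 - 119716)) = √(-1943 - 119709) = √(-121652) = 2*I*√30413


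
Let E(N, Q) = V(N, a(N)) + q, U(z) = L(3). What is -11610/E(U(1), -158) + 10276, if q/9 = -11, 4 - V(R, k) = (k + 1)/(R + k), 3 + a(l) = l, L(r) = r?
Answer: 1486883/143 ≈ 10398.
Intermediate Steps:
a(l) = -3 + l
V(R, k) = 4 - (1 + k)/(R + k) (V(R, k) = 4 - (k + 1)/(R + k) = 4 - (1 + k)/(R + k))
U(z) = 3
q = -99 (q = 9*(-11) = -99)
E(N, Q) = -99 + (-10 + 7*N)/(-3 + 2*N) (E(N, Q) = (-1 + 3*(-3 + N) + 4*N)/(N + (-3 + N)) - 99 = (-1 + (-9 + 3*N) + 4*N)/(-3 + 2*N) - 99 = (-10 + 7*N)/(-3 + 2*N) - 99 = -99 + (-10 + 7*N)/(-3 + 2*N))
-11610/E(U(1), -158) + 10276 = -11610*(-3 + 2*3)/(287 - 191*3) + 10276 = -11610*(-3 + 6)/(287 - 573) + 10276 = -11610/(-286/3) + 10276 = -11610*(-3/286) + 10276 = 17415/143 + 10276 = 1486883/143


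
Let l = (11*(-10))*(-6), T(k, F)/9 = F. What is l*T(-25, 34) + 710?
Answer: 202670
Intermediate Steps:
T(k, F) = 9*F
l = 660 (l = -110*(-6) = 660)
l*T(-25, 34) + 710 = 660*(9*34) + 710 = 660*306 + 710 = 201960 + 710 = 202670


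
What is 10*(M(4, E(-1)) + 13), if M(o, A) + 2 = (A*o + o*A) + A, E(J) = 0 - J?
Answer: 200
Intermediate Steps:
E(J) = -J
M(o, A) = -2 + A + 2*A*o (M(o, A) = -2 + ((A*o + o*A) + A) = -2 + ((A*o + A*o) + A) = -2 + (2*A*o + A) = -2 + (A + 2*A*o) = -2 + A + 2*A*o)
10*(M(4, E(-1)) + 13) = 10*((-2 - 1*(-1) + 2*(-1*(-1))*4) + 13) = 10*((-2 + 1 + 2*1*4) + 13) = 10*((-2 + 1 + 8) + 13) = 10*(7 + 13) = 10*20 = 200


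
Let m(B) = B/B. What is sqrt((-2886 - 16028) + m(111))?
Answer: I*sqrt(18913) ≈ 137.52*I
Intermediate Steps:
m(B) = 1
sqrt((-2886 - 16028) + m(111)) = sqrt((-2886 - 16028) + 1) = sqrt(-18914 + 1) = sqrt(-18913) = I*sqrt(18913)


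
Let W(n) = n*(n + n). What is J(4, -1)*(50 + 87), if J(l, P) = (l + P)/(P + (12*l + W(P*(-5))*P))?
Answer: -137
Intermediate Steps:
W(n) = 2*n² (W(n) = n*(2*n) = 2*n²)
J(l, P) = (P + l)/(P + 12*l + 50*P³) (J(l, P) = (l + P)/(P + (12*l + (2*(P*(-5))²)*P)) = (P + l)/(P + (12*l + (2*(-5*P)²)*P)) = (P + l)/(P + (12*l + (2*(25*P²))*P)) = (P + l)/(P + (12*l + (50*P²)*P)) = (P + l)/(P + (12*l + 50*P³)) = (P + l)/(P + 12*l + 50*P³))
J(4, -1)*(50 + 87) = ((-1 + 4)/(-1 + 12*4 + 50*(-1)³))*(50 + 87) = (3/(-1 + 48 + 50*(-1)))*137 = (3/(-1 + 48 - 50))*137 = (3/(-3))*137 = -⅓*3*137 = -1*137 = -137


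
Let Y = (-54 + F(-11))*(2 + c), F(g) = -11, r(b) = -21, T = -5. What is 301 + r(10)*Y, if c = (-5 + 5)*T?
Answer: 3031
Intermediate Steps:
c = 0 (c = (-5 + 5)*(-5) = 0*(-5) = 0)
Y = -130 (Y = (-54 - 11)*(2 + 0) = -65*2 = -130)
301 + r(10)*Y = 301 - 21*(-130) = 301 + 2730 = 3031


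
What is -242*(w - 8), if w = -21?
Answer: 7018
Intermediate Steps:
-242*(w - 8) = -242*(-21 - 8) = -242*(-29) = 7018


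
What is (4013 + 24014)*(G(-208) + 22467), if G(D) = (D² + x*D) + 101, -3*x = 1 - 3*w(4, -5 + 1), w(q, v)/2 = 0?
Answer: 5541050008/3 ≈ 1.8470e+9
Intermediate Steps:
w(q, v) = 0 (w(q, v) = 2*0 = 0)
x = -⅓ (x = -(1 - 3*0)/3 = -(1 + 0)/3 = -⅓*1 = -⅓ ≈ -0.33333)
G(D) = 101 + D² - D/3 (G(D) = (D² - D/3) + 101 = 101 + D² - D/3)
(4013 + 24014)*(G(-208) + 22467) = (4013 + 24014)*((101 + (-208)² - ⅓*(-208)) + 22467) = 28027*((101 + 43264 + 208/3) + 22467) = 28027*(130303/3 + 22467) = 28027*(197704/3) = 5541050008/3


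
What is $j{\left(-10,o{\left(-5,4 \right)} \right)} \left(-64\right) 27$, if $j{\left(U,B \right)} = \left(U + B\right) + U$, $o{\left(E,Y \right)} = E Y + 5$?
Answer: $60480$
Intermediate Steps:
$o{\left(E,Y \right)} = 5 + E Y$
$j{\left(U,B \right)} = B + 2 U$ ($j{\left(U,B \right)} = \left(B + U\right) + U = B + 2 U$)
$j{\left(-10,o{\left(-5,4 \right)} \right)} \left(-64\right) 27 = \left(\left(5 - 20\right) + 2 \left(-10\right)\right) \left(-64\right) 27 = \left(\left(5 - 20\right) - 20\right) \left(-64\right) 27 = \left(-15 - 20\right) \left(-64\right) 27 = \left(-35\right) \left(-64\right) 27 = 2240 \cdot 27 = 60480$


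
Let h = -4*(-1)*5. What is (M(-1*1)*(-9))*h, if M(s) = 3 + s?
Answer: -360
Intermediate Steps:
h = 20 (h = 4*5 = 20)
(M(-1*1)*(-9))*h = ((3 - 1*1)*(-9))*20 = ((3 - 1)*(-9))*20 = (2*(-9))*20 = -18*20 = -360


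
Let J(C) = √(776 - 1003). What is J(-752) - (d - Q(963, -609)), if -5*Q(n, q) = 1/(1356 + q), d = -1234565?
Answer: 4611100274/3735 + I*√227 ≈ 1.2346e+6 + 15.067*I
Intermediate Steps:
Q(n, q) = -1/(5*(1356 + q))
J(C) = I*√227 (J(C) = √(-227) = I*√227)
J(-752) - (d - Q(963, -609)) = I*√227 - (-1234565 - (-1)/(6780 + 5*(-609))) = I*√227 - (-1234565 - (-1)/(6780 - 3045)) = I*√227 - (-1234565 - (-1)/3735) = I*√227 - (-1234565 - 1*(-1/3735)) = I*√227 - (-1234565 + 1/3735) = I*√227 - 1*(-4611100274/3735) = I*√227 + 4611100274/3735 = 4611100274/3735 + I*√227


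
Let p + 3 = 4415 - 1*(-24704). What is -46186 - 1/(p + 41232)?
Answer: -3249092729/70348 ≈ -46186.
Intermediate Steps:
p = 29116 (p = -3 + (4415 - 1*(-24704)) = -3 + (4415 + 24704) = -3 + 29119 = 29116)
-46186 - 1/(p + 41232) = -46186 - 1/(29116 + 41232) = -46186 - 1/70348 = -3249092729/70348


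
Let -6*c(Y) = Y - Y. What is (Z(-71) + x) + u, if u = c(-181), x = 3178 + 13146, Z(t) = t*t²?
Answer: -341587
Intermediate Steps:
Z(t) = t³
c(Y) = 0 (c(Y) = -(Y - Y)/6 = -⅙*0 = 0)
x = 16324
u = 0
(Z(-71) + x) + u = ((-71)³ + 16324) + 0 = (-357911 + 16324) + 0 = -341587 + 0 = -341587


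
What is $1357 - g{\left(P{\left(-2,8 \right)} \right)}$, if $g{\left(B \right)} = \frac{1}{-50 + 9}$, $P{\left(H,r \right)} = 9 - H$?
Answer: $\frac{55638}{41} \approx 1357.0$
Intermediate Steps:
$g{\left(B \right)} = - \frac{1}{41}$ ($g{\left(B \right)} = \frac{1}{-41} = - \frac{1}{41}$)
$1357 - g{\left(P{\left(-2,8 \right)} \right)} = 1357 - - \frac{1}{41} = 1357 + \frac{1}{41} = \frac{55638}{41}$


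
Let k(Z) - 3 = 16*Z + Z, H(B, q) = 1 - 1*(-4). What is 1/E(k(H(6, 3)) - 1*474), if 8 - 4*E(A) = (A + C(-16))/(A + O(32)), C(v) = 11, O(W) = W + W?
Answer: 1288/2201 ≈ 0.58519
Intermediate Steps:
O(W) = 2*W
H(B, q) = 5 (H(B, q) = 1 + 4 = 5)
k(Z) = 3 + 17*Z (k(Z) = 3 + (16*Z + Z) = 3 + 17*Z)
E(A) = 2 - (11 + A)/(4*(64 + A)) (E(A) = 2 - (A + 11)/(4*(A + 2*32)) = 2 - (11 + A)/(4*(A + 64)) = 2 - (11 + A)/(4*(64 + A)))
1/E(k(H(6, 3)) - 1*474) = 1/((501 + 7*((3 + 17*5) - 1*474))/(4*(64 + ((3 + 17*5) - 1*474)))) = 1/((501 + 7*((3 + 85) - 474))/(4*(64 + ((3 + 85) - 474)))) = 1/((501 + 7*(88 - 474))/(4*(64 + (88 - 474)))) = 1/((501 + 7*(-386))/(4*(64 - 386))) = 1/((¼)*(501 - 2702)/(-322)) = 1/((¼)*(-1/322)*(-2201)) = 1/(2201/1288) = 1288/2201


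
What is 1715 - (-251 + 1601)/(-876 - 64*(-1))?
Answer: 696965/406 ≈ 1716.7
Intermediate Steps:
1715 - (-251 + 1601)/(-876 - 64*(-1)) = 1715 - 1350/(-876 + 64) = 1715 - 1350/(-812) = 1715 - 1350*(-1)/812 = 1715 - 1*(-675/406) = 1715 + 675/406 = 696965/406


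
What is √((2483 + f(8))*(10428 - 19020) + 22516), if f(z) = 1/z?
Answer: I*√21312494 ≈ 4616.5*I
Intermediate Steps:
√((2483 + f(8))*(10428 - 19020) + 22516) = √((2483 + 1/8)*(10428 - 19020) + 22516) = √((2483 + ⅛)*(-8592) + 22516) = √((19865/8)*(-8592) + 22516) = √(-21335010 + 22516) = √(-21312494) = I*√21312494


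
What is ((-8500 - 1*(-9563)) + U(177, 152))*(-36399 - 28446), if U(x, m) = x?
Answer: -80407800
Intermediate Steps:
((-8500 - 1*(-9563)) + U(177, 152))*(-36399 - 28446) = ((-8500 - 1*(-9563)) + 177)*(-36399 - 28446) = ((-8500 + 9563) + 177)*(-64845) = (1063 + 177)*(-64845) = 1240*(-64845) = -80407800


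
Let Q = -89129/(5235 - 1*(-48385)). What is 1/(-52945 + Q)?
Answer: -53620/2839000029 ≈ -1.8887e-5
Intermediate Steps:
Q = -89129/53620 (Q = -89129/(5235 + 48385) = -89129/53620 ≈ -1.6622)
1/(-52945 + Q) = 1/(-52945 - 89129/53620) = 1/(-2839000029/53620) = -53620/2839000029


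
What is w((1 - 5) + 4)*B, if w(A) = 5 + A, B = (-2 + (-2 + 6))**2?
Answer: 20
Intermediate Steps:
B = 4 (B = (-2 + 4)**2 = 2**2 = 4)
w((1 - 5) + 4)*B = (5 + ((1 - 5) + 4))*4 = (5 + (-4 + 4))*4 = (5 + 0)*4 = 5*4 = 20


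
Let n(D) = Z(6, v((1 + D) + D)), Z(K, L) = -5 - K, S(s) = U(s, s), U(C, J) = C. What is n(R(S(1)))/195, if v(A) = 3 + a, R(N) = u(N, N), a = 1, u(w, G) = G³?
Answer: -11/195 ≈ -0.056410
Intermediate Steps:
S(s) = s
R(N) = N³
v(A) = 4 (v(A) = 3 + 1 = 4)
n(D) = -11 (n(D) = -5 - 1*6 = -5 - 6 = -11)
n(R(S(1)))/195 = -11/195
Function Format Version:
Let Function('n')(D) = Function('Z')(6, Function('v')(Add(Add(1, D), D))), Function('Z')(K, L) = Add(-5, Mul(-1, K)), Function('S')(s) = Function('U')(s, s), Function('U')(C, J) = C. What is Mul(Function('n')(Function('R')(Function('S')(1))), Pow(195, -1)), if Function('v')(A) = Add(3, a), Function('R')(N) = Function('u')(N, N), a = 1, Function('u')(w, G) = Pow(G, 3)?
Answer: Rational(-11, 195) ≈ -0.056410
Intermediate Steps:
Function('S')(s) = s
Function('R')(N) = Pow(N, 3)
Function('v')(A) = 4 (Function('v')(A) = Add(3, 1) = 4)
Function('n')(D) = -11 (Function('n')(D) = Add(-5, Mul(-1, 6)) = Add(-5, -6) = -11)
Mul(Function('n')(Function('R')(Function('S')(1))), Pow(195, -1)) = Mul(-11, Pow(195, -1)) = Mul(-11, Rational(1, 195)) = Rational(-11, 195)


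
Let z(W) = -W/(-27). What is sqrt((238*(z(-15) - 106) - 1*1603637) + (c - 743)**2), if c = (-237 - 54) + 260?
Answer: I*sqrt(9269291)/3 ≈ 1014.9*I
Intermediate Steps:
z(W) = W/27 (z(W) = -W*(-1)/27 = -(-1)*W/27 = W/27)
c = -31 (c = -291 + 260 = -31)
sqrt((238*(z(-15) - 106) - 1*1603637) + (c - 743)**2) = sqrt((238*((1/27)*(-15) - 106) - 1*1603637) + (-31 - 743)**2) = sqrt((238*(-5/9 - 106) - 1603637) + (-774)**2) = sqrt((238*(-959/9) - 1603637) + 599076) = sqrt((-228242/9 - 1603637) + 599076) = sqrt(-14660975/9 + 599076) = sqrt(-9269291/9) = I*sqrt(9269291)/3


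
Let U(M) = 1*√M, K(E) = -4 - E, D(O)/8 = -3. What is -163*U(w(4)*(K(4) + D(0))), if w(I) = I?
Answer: -1304*I*√2 ≈ -1844.1*I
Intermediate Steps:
D(O) = -24 (D(O) = 8*(-3) = -24)
U(M) = √M
-163*U(w(4)*(K(4) + D(0))) = -163*2*√((-4 - 1*4) - 24) = -163*2*√((-4 - 4) - 24) = -163*2*√(-8 - 24) = -163*8*I*√2 = -1304*I*√2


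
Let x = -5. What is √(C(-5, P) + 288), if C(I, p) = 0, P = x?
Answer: 12*√2 ≈ 16.971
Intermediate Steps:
P = -5
√(C(-5, P) + 288) = √(0 + 288) = √288 = 12*√2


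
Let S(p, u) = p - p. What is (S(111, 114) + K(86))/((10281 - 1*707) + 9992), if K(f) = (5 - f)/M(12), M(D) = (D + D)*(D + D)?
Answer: -1/139136 ≈ -7.1872e-6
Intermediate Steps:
M(D) = 4*D**2 (M(D) = (2*D)*(2*D) = 4*D**2)
K(f) = 5/576 - f/576 (K(f) = (5 - f)/((4*12**2)) = (5 - f)/((4*144)) = (5 - f)/576 = (5 - f)*(1/576) = 5/576 - f/576)
S(p, u) = 0
(S(111, 114) + K(86))/((10281 - 1*707) + 9992) = (0 + (5/576 - 1/576*86))/((10281 - 1*707) + 9992) = (0 + (5/576 - 43/288))/((10281 - 707) + 9992) = (0 - 9/64)/(9574 + 9992) = -9/64/19566 = -9/64*1/19566 = -1/139136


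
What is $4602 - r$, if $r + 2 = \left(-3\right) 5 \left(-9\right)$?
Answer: $4469$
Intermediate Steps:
$r = 133$ ($r = -2 + \left(-3\right) 5 \left(-9\right) = -2 - -135 = -2 + 135 = 133$)
$4602 - r = 4602 - 133 = 4469$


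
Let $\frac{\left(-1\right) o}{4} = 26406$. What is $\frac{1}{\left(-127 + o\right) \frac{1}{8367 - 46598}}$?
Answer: $\frac{38231}{105751} \approx 0.36152$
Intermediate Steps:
$o = -105624$ ($o = \left(-4\right) 26406 = -105624$)
$\frac{1}{\left(-127 + o\right) \frac{1}{8367 - 46598}} = \frac{1}{\left(-127 - 105624\right) \frac{1}{8367 - 46598}} = \frac{1}{\left(-105751\right) \frac{1}{-38231}} = \frac{1}{\left(-105751\right) \left(- \frac{1}{38231}\right)} = \frac{1}{\frac{105751}{38231}} = \frac{38231}{105751}$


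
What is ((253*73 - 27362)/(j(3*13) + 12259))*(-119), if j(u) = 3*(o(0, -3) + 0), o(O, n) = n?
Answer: 151181/1750 ≈ 86.389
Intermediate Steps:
j(u) = -9 (j(u) = 3*(-3 + 0) = 3*(-3) = -9)
((253*73 - 27362)/(j(3*13) + 12259))*(-119) = ((253*73 - 27362)/(-9 + 12259))*(-119) = ((18469 - 27362)/12250)*(-119) = -8893*1/12250*(-119) = -8893/12250*(-119) = 151181/1750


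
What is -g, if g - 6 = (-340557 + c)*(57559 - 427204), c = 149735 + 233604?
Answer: 15814152384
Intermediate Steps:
c = 383339
g = -15814152384 (g = 6 + (-340557 + 383339)*(57559 - 427204) = 6 + 42782*(-369645) = 6 - 15814152390 = -15814152384)
-g = -1*(-15814152384) = 15814152384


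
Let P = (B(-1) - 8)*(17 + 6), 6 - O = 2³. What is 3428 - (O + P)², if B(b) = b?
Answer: -40253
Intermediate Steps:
O = -2 (O = 6 - 1*2³ = 6 - 1*8 = 6 - 8 = -2)
P = -207 (P = (-1 - 8)*(17 + 6) = -9*23 = -207)
3428 - (O + P)² = 3428 - (-2 - 207)² = 3428 - 1*(-209)² = 3428 - 1*43681 = 3428 - 43681 = -40253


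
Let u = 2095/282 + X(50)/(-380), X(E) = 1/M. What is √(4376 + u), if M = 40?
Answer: √50336079586122/107160 ≈ 66.208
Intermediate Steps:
X(E) = 1/40
u = 15921859/2143200 (u = 2095/282 + (1/40)/(-380) = 2095*(1/282) + (1/40)*(-1/380) = 2095/282 - 1/15200 = 15921859/2143200 ≈ 7.4290)
√(4376 + u) = √(4376 + 15921859/2143200) = √(9394565059/2143200) = √50336079586122/107160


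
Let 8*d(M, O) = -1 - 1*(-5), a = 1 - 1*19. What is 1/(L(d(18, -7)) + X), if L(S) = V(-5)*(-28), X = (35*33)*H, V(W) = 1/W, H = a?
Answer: -5/103922 ≈ -4.8113e-5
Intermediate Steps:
a = -18 (a = 1 - 19 = -18)
H = -18
d(M, O) = ½ (d(M, O) = (-1 - 1*(-5))/8 = (-1 + 5)/8 = (⅛)*4 = ½)
X = -20790 (X = (35*33)*(-18) = 1155*(-18) = -20790)
L(S) = 28/5 (L(S) = -28/(-5) = -⅕*(-28) = 28/5)
1/(L(d(18, -7)) + X) = 1/(28/5 - 20790) = 1/(-103922/5) = -5/103922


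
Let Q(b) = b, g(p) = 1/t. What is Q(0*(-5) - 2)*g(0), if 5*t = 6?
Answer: -5/3 ≈ -1.6667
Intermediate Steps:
t = 6/5 (t = (⅕)*6 = 6/5 ≈ 1.2000)
g(p) = ⅚ (g(p) = 1/(6/5) = ⅚)
Q(0*(-5) - 2)*g(0) = (0*(-5) - 2)*(⅚) = (0 - 2)*(⅚) = -2*⅚ = -5/3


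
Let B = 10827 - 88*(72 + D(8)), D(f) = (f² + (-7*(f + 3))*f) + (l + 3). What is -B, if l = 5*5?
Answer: -50603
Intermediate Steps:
l = 25
D(f) = 28 + f² + f*(-21 - 7*f) (D(f) = (f² + (-7*(f + 3))*f) + (25 + 3) = (f² + (-7*(3 + f))*f) + 28 = (f² + (-21 - 7*f)*f) + 28 = (f² + f*(-21 - 7*f)) + 28 = 28 + f² + f*(-21 - 7*f))
B = 50603 (B = 10827 - 88*(72 + (28 - 21*8 - 6*8²)) = 10827 - 88*(72 + (28 - 168 - 6*64)) = 10827 - 88*(72 + (28 - 168 - 384)) = 10827 - 88*(72 - 524) = 10827 - 88*(-452) = 10827 - 1*(-39776) = 10827 + 39776 = 50603)
-B = -1*50603 = -50603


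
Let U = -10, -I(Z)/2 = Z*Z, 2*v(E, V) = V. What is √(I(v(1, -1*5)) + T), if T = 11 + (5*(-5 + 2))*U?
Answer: 3*√66/2 ≈ 12.186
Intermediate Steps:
v(E, V) = V/2
I(Z) = -2*Z² (I(Z) = -2*Z*Z = -2*Z²)
T = 161 (T = 11 + (5*(-5 + 2))*(-10) = 11 + (5*(-3))*(-10) = 11 - 15*(-10) = 11 + 150 = 161)
√(I(v(1, -1*5)) + T) = √(-2*((-1*5)/2)² + 161) = √(-2*((½)*(-5))² + 161) = √(-2*(-5/2)² + 161) = √(-2*25/4 + 161) = √(-25/2 + 161) = √(297/2) = 3*√66/2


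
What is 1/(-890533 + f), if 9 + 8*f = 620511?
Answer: -4/3251881 ≈ -1.2301e-6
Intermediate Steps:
f = 310251/4 (f = -9/8 + (⅛)*620511 = -9/8 + 620511/8 = 310251/4 ≈ 77563.)
1/(-890533 + f) = 1/(-890533 + 310251/4) = 1/(-3251881/4) = -4/3251881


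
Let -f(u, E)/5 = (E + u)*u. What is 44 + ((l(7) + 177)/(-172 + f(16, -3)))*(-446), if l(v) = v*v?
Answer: 38531/303 ≈ 127.17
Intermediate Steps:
f(u, E) = -5*u*(E + u) (f(u, E) = -5*(E + u)*u = -5*u*(E + u))
l(v) = v**2
44 + ((l(7) + 177)/(-172 + f(16, -3)))*(-446) = 44 + ((7**2 + 177)/(-172 - 5*16*(-3 + 16)))*(-446) = 44 + ((49 + 177)/(-172 - 5*16*13))*(-446) = 44 + (226/(-172 - 1040))*(-446) = 44 + (226/(-1212))*(-446) = 44 + (226*(-1/1212))*(-446) = 44 - 113/606*(-446) = 44 + 25199/303 = 38531/303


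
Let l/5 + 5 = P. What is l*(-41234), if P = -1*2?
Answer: 1443190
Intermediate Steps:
P = -2
l = -35 (l = -25 + 5*(-2) = -25 - 10 = -35)
l*(-41234) = -35*(-41234) = 1443190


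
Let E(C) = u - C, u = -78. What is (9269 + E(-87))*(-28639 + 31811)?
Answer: 29429816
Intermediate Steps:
E(C) = -78 - C
(9269 + E(-87))*(-28639 + 31811) = (9269 + (-78 - 1*(-87)))*(-28639 + 31811) = (9269 + (-78 + 87))*3172 = (9269 + 9)*3172 = 9278*3172 = 29429816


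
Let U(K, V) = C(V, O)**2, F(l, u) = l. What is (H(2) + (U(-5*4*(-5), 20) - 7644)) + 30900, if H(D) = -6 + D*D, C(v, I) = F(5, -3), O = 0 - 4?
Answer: 23279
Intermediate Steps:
O = -4
C(v, I) = 5
U(K, V) = 25 (U(K, V) = 5**2 = 25)
H(D) = -6 + D**2
(H(2) + (U(-5*4*(-5), 20) - 7644)) + 30900 = ((-6 + 2**2) + (25 - 7644)) + 30900 = ((-6 + 4) - 7619) + 30900 = (-2 - 7619) + 30900 = -7621 + 30900 = 23279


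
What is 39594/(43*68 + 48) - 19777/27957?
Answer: 524076107/41544102 ≈ 12.615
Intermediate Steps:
39594/(43*68 + 48) - 19777/27957 = 39594/(2924 + 48) - 19777*1/27957 = 39594/2972 - 19777/27957 = 39594*(1/2972) - 19777/27957 = 19797/1486 - 19777/27957 = 524076107/41544102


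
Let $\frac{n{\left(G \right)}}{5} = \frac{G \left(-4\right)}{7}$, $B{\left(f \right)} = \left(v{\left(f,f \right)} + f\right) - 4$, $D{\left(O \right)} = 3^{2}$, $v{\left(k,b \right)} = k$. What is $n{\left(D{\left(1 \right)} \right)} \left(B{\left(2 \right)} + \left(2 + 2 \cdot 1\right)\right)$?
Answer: $- \frac{720}{7} \approx -102.86$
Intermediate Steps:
$D{\left(O \right)} = 9$
$B{\left(f \right)} = -4 + 2 f$ ($B{\left(f \right)} = \left(f + f\right) - 4 = 2 f - 4 = -4 + 2 f$)
$n{\left(G \right)} = - \frac{20 G}{7}$ ($n{\left(G \right)} = 5 \frac{G \left(-4\right)}{7} = 5 - 4 G \frac{1}{7} = 5 \left(- \frac{4 G}{7}\right) = - \frac{20 G}{7}$)
$n{\left(D{\left(1 \right)} \right)} \left(B{\left(2 \right)} + \left(2 + 2 \cdot 1\right)\right) = \left(- \frac{20}{7}\right) 9 \left(\left(-4 + 2 \cdot 2\right) + \left(2 + 2 \cdot 1\right)\right) = - \frac{180 \left(\left(-4 + 4\right) + \left(2 + 2\right)\right)}{7} = - \frac{180 \left(0 + 4\right)}{7} = \left(- \frac{180}{7}\right) 4 = - \frac{720}{7}$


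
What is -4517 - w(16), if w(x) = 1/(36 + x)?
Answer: -234885/52 ≈ -4517.0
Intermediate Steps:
-4517 - w(16) = -4517 - 1/(36 + 16) = -4517 - 1/52 = -234885/52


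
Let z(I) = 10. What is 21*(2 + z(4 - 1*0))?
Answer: 252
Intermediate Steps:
21*(2 + z(4 - 1*0)) = 21*(2 + 10) = 21*12 = 252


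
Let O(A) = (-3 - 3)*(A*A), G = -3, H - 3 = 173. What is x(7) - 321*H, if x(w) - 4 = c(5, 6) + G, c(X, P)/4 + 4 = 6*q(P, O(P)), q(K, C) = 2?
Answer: -56463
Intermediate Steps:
H = 176 (H = 3 + 173 = 176)
O(A) = -6*A²
c(X, P) = 32 (c(X, P) = -16 + 4*(6*2) = -16 + 4*12 = -16 + 48 = 32)
x(w) = 33 (x(w) = 4 + (32 - 3) = 4 + 29 = 33)
x(7) - 321*H = 33 - 321*176 = 33 - 56496 = -56463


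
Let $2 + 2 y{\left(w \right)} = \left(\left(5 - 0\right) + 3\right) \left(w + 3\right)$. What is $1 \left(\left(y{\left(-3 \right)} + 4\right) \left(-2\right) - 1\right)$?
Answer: $-7$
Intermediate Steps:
$y{\left(w \right)} = 11 + 4 w$ ($y{\left(w \right)} = -1 + \frac{\left(\left(5 - 0\right) + 3\right) \left(w + 3\right)}{2} = -1 + \frac{\left(\left(5 + 0\right) + 3\right) \left(3 + w\right)}{2} = -1 + \frac{\left(5 + 3\right) \left(3 + w\right)}{2} = -1 + \frac{8 \left(3 + w\right)}{2} = -1 + \frac{24 + 8 w}{2} = -1 + \left(12 + 4 w\right) = 11 + 4 w$)
$1 \left(\left(y{\left(-3 \right)} + 4\right) \left(-2\right) - 1\right) = 1 \left(\left(\left(11 + 4 \left(-3\right)\right) + 4\right) \left(-2\right) - 1\right) = 1 \left(\left(\left(11 - 12\right) + 4\right) \left(-2\right) - 1\right) = 1 \left(\left(-1 + 4\right) \left(-2\right) - 1\right) = 1 \left(3 \left(-2\right) - 1\right) = 1 \left(-6 - 1\right) = 1 \left(-7\right) = -7$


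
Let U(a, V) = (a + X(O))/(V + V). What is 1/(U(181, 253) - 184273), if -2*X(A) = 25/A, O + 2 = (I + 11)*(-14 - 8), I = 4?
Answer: -335984/61912659423 ≈ -5.4267e-6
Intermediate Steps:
O = -332 (O = -2 + (4 + 11)*(-14 - 8) = -2 + 15*(-22) = -2 - 330 = -332)
X(A) = -25/(2*A)
U(a, V) = (25/664 + a)/(2*V) (U(a, V) = (a - 25/2/(-332))/(V + V) = (a - 25/2*(-1/332))/((2*V)) = (a + 25/664)*(1/(2*V)) = (25/664 + a)*(1/(2*V)) = (25/664 + a)/(2*V))
1/(U(181, 253) - 184273) = 1/((1/1328)*(25 + 664*181)/253 - 184273) = 1/((1/1328)*(1/253)*(25 + 120184) - 184273) = 1/((1/1328)*(1/253)*120209 - 184273) = 1/(120209/335984 - 184273) = 1/(-61912659423/335984) = -335984/61912659423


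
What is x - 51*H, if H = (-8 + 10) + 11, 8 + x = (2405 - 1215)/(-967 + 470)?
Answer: -47811/71 ≈ -673.39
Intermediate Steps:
x = -738/71 (x = -8 + (2405 - 1215)/(-967 + 470) = -8 + 1190/(-497) = -8 + 1190*(-1/497) = -8 - 170/71 = -738/71 ≈ -10.394)
H = 13 (H = 2 + 11 = 13)
x - 51*H = -738/71 - 51*13 = -738/71 - 663 = -47811/71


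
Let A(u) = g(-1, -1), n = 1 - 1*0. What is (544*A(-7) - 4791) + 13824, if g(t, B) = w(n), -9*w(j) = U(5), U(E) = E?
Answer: 78577/9 ≈ 8730.8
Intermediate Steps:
n = 1 (n = 1 + 0 = 1)
w(j) = -5/9 (w(j) = -⅑*5 = -5/9)
g(t, B) = -5/9
A(u) = -5/9
(544*A(-7) - 4791) + 13824 = (544*(-5/9) - 4791) + 13824 = (-2720/9 - 4791) + 13824 = -45839/9 + 13824 = 78577/9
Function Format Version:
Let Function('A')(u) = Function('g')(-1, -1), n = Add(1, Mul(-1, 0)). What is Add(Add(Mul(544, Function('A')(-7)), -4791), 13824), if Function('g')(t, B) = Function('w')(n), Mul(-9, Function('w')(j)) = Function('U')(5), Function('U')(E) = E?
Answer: Rational(78577, 9) ≈ 8730.8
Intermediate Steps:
n = 1 (n = Add(1, 0) = 1)
Function('w')(j) = Rational(-5, 9) (Function('w')(j) = Mul(Rational(-1, 9), 5) = Rational(-5, 9))
Function('g')(t, B) = Rational(-5, 9)
Function('A')(u) = Rational(-5, 9)
Add(Add(Mul(544, Function('A')(-7)), -4791), 13824) = Add(Add(Mul(544, Rational(-5, 9)), -4791), 13824) = Add(Add(Rational(-2720, 9), -4791), 13824) = Add(Rational(-45839, 9), 13824) = Rational(78577, 9)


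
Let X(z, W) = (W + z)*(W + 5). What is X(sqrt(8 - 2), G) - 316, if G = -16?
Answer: -140 - 11*sqrt(6) ≈ -166.94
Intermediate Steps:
X(z, W) = (5 + W)*(W + z) (X(z, W) = (W + z)*(5 + W) = (5 + W)*(W + z))
X(sqrt(8 - 2), G) - 316 = ((-16)**2 + 5*(-16) + 5*sqrt(8 - 2) - 16*sqrt(8 - 2)) - 316 = (256 - 80 + 5*sqrt(6) - 16*sqrt(6)) - 316 = (176 - 11*sqrt(6)) - 316 = -140 - 11*sqrt(6)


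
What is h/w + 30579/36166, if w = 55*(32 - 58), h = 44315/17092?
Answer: 5736890515/6799641992 ≈ 0.84371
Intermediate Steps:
h = 44315/17092 (h = 44315*(1/17092) = 44315/17092 ≈ 2.5927)
w = -1430 (w = 55*(-26) = -1430)
h/w + 30579/36166 = (44315/17092)/(-1430) + 30579/36166 = (44315/17092)*(-1/1430) + 30579*(1/36166) = -8863/4888312 + 30579/36166 = 5736890515/6799641992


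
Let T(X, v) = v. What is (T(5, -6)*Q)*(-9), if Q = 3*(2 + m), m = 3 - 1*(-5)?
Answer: 1620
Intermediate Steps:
m = 8 (m = 3 + 5 = 8)
Q = 30 (Q = 3*(2 + 8) = 3*10 = 30)
(T(5, -6)*Q)*(-9) = -6*30*(-9) = -180*(-9) = 1620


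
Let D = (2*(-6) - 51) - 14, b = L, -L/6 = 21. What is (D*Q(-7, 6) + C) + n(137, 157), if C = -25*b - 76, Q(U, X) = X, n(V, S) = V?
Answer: 2749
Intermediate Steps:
L = -126 (L = -6*21 = -126)
b = -126
D = -77 (D = (-12 - 51) - 14 = -63 - 14 = -77)
C = 3074 (C = -25*(-126) - 76 = 3150 - 76 = 3074)
(D*Q(-7, 6) + C) + n(137, 157) = (-77*6 + 3074) + 137 = (-462 + 3074) + 137 = 2612 + 137 = 2749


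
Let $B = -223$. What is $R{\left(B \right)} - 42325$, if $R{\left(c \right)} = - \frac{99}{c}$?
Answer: $- \frac{9438376}{223} \approx -42325.0$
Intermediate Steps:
$R{\left(B \right)} - 42325 = - \frac{99}{-223} - 42325 = \left(-99\right) \left(- \frac{1}{223}\right) - 42325 = \frac{99}{223} - 42325 = - \frac{9438376}{223}$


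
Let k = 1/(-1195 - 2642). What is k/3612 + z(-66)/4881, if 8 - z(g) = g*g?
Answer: -20086665931/22548989988 ≈ -0.89080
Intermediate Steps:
z(g) = 8 - g² (z(g) = 8 - g*g = 8 - g²)
k = -1/3837 (k = 1/(-3837) = -1/3837 ≈ -0.00026062)
k/3612 + z(-66)/4881 = -1/3837/3612 + (8 - 1*(-66)²)/4881 = -1/3837*1/3612 + (8 - 1*4356)*(1/4881) = -1/13859244 + (8 - 4356)*(1/4881) = -1/13859244 - 4348*1/4881 = -1/13859244 - 4348/4881 = -20086665931/22548989988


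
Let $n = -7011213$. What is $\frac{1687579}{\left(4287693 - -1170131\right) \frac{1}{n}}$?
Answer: $- \frac{11831975823327}{5457824} \approx -2.1679 \cdot 10^{6}$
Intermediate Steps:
$\frac{1687579}{\left(4287693 - -1170131\right) \frac{1}{n}} = \frac{1687579}{\left(4287693 - -1170131\right) \frac{1}{-7011213}} = \frac{1687579}{\left(4287693 + 1170131\right) \left(- \frac{1}{7011213}\right)} = \frac{1687579}{5457824 \left(- \frac{1}{7011213}\right)} = \frac{1687579}{- \frac{5457824}{7011213}} = 1687579 \left(- \frac{7011213}{5457824}\right) = - \frac{11831975823327}{5457824}$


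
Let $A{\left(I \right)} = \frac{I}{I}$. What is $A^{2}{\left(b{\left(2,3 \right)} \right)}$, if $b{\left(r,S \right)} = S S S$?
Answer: $1$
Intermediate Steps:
$b{\left(r,S \right)} = S^{3}$ ($b{\left(r,S \right)} = S^{2} S = S^{3}$)
$A{\left(I \right)} = 1$
$A^{2}{\left(b{\left(2,3 \right)} \right)} = 1^{2} = 1$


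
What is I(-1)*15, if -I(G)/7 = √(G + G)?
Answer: -105*I*√2 ≈ -148.49*I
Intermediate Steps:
I(G) = -7*√2*√G (I(G) = -7*√(G + G) = -7*√2*√G)
I(-1)*15 = -7*√2*√(-1)*15 = -7*√2*I*15 = -7*I*√2*15 = -105*I*√2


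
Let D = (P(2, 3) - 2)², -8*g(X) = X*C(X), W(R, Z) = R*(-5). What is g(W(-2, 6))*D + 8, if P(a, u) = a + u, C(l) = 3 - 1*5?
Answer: 61/2 ≈ 30.500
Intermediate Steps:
C(l) = -2 (C(l) = 3 - 5 = -2)
W(R, Z) = -5*R
g(X) = X/4 (g(X) = -X*(-2)/8 = -(-1)*X/4 = X/4)
D = 9 (D = ((2 + 3) - 2)² = (5 - 2)² = 3² = 9)
g(W(-2, 6))*D + 8 = ((-5*(-2))/4)*9 + 8 = ((¼)*10)*9 + 8 = (5/2)*9 + 8 = 45/2 + 8 = 61/2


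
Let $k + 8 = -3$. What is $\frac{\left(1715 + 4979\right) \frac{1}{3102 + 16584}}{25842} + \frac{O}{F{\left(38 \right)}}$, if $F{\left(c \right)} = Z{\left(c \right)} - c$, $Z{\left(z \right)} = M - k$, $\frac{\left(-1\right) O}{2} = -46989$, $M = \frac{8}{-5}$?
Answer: $- \frac{119522538432719}{36373881258} \approx -3285.9$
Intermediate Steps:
$M = - \frac{8}{5}$ ($M = 8 \left(- \frac{1}{5}\right) = - \frac{8}{5} \approx -1.6$)
$O = 93978$ ($O = \left(-2\right) \left(-46989\right) = 93978$)
$k = -11$ ($k = -8 - 3 = -11$)
$Z{\left(z \right)} = \frac{47}{5}$ ($Z{\left(z \right)} = - \frac{8}{5} - -11 = - \frac{8}{5} + 11 = \frac{47}{5}$)
$F{\left(c \right)} = \frac{47}{5} - c$
$\frac{\left(1715 + 4979\right) \frac{1}{3102 + 16584}}{25842} + \frac{O}{F{\left(38 \right)}} = \frac{\left(1715 + 4979\right) \frac{1}{3102 + 16584}}{25842} + \frac{93978}{\frac{47}{5} - 38} = \frac{6694}{19686} \cdot \frac{1}{25842} + \frac{93978}{\frac{47}{5} - 38} = 6694 \cdot \frac{1}{19686} \cdot \frac{1}{25842} + \frac{93978}{- \frac{143}{5}} = \frac{3347}{9843} \cdot \frac{1}{25842} + 93978 \left(- \frac{5}{143}\right) = \frac{3347}{254362806} - \frac{469890}{143} = - \frac{119522538432719}{36373881258}$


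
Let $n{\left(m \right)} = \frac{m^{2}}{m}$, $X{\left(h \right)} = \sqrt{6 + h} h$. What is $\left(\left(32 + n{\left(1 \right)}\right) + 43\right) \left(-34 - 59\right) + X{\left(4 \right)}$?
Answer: $-7068 + 4 \sqrt{10} \approx -7055.4$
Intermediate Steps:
$X{\left(h \right)} = h \sqrt{6 + h}$
$n{\left(m \right)} = m$
$\left(\left(32 + n{\left(1 \right)}\right) + 43\right) \left(-34 - 59\right) + X{\left(4 \right)} = \left(\left(32 + 1\right) + 43\right) \left(-34 - 59\right) + 4 \sqrt{6 + 4} = \left(33 + 43\right) \left(-93\right) + 4 \sqrt{10} = 76 \left(-93\right) + 4 \sqrt{10} = -7068 + 4 \sqrt{10}$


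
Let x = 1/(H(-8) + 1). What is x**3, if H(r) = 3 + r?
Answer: -1/64 ≈ -0.015625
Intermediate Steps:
x = -1/4 (x = 1/((3 - 8) + 1) = 1/(-5 + 1) = 1/(-4) = -1/4 ≈ -0.25000)
x**3 = (-1/4)**3 = -1/64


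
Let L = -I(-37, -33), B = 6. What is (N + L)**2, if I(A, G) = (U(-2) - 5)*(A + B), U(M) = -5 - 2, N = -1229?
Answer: 2563201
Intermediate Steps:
U(M) = -7
I(A, G) = -72 - 12*A (I(A, G) = (-7 - 5)*(A + 6) = -12*(6 + A) = -72 - 12*A)
L = -372 (L = -(-72 - 12*(-37)) = -(-72 + 444) = -1*372 = -372)
(N + L)**2 = (-1229 - 372)**2 = (-1601)**2 = 2563201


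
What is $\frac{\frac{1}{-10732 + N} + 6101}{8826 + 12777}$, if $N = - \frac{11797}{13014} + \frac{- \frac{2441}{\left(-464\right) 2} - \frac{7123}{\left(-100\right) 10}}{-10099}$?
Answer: $\frac{499155166939771907351}{1767456029515856914353} \approx 0.28241$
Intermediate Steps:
$N = - \frac{6917360348251}{7622846388000}$ ($N = \left(-11797\right) \frac{1}{13014} + \left(- \frac{2441}{-928} - \frac{7123}{-1000}\right) \left(- \frac{1}{10099}\right) = - \frac{11797}{13014} + \left(\left(-2441\right) \left(- \frac{1}{928}\right) - - \frac{7123}{1000}\right) \left(- \frac{1}{10099}\right) = - \frac{11797}{13014} + \left(\frac{2441}{928} + \frac{7123}{1000}\right) \left(- \frac{1}{10099}\right) = - \frac{11797}{13014} + \frac{1131393}{116000} \left(- \frac{1}{10099}\right) = - \frac{11797}{13014} - \frac{1131393}{1171484000} = - \frac{6917360348251}{7622846388000} \approx -0.90745$)
$\frac{\frac{1}{-10732 + N} + 6101}{8826 + 12777} = \frac{\frac{1}{-10732 - \frac{6917360348251}{7622846388000}} + 6101}{8826 + 12777} = \frac{\frac{1}{- \frac{81815304796364251}{7622846388000}} + 6101}{21603} = \left(- \frac{7622846388000}{81815304796364251} + 6101\right) \frac{1}{21603} = \frac{499155166939771907351}{81815304796364251} \cdot \frac{1}{21603} = \frac{499155166939771907351}{1767456029515856914353}$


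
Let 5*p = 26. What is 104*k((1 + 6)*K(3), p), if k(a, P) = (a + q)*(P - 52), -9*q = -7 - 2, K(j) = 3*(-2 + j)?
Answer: -535392/5 ≈ -1.0708e+5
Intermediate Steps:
p = 26/5 (p = (⅕)*26 = 26/5 ≈ 5.2000)
K(j) = -6 + 3*j
q = 1 (q = -(-7 - 2)/9 = -⅑*(-9) = 1)
k(a, P) = (1 + a)*(-52 + P) (k(a, P) = (a + 1)*(P - 52) = (1 + a)*(-52 + P))
104*k((1 + 6)*K(3), p) = 104*(-52 + 26/5 - 52*(1 + 6)*(-6 + 3*3) + 26*((1 + 6)*(-6 + 3*3))/5) = 104*(-52 + 26/5 - 364*(-6 + 9) + 26*(7*(-6 + 9))/5) = 104*(-52 + 26/5 - 364*3 + 26*(7*3)/5) = 104*(-52 + 26/5 - 52*21 + (26/5)*21) = 104*(-52 + 26/5 - 1092 + 546/5) = 104*(-5148/5) = -535392/5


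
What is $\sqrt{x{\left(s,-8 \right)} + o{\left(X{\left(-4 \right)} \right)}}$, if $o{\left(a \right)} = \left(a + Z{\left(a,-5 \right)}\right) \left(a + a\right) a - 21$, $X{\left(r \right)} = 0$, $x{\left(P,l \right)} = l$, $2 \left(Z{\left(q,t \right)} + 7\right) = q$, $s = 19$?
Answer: $i \sqrt{29} \approx 5.3852 i$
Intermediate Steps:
$Z{\left(q,t \right)} = -7 + \frac{q}{2}$
$o{\left(a \right)} = -21 + 2 a^{2} \left(-7 + \frac{3 a}{2}\right)$ ($o{\left(a \right)} = \left(a + \left(-7 + \frac{a}{2}\right)\right) \left(a + a\right) a - 21 = \left(-7 + \frac{3 a}{2}\right) 2 a a - 21 = 2 a \left(-7 + \frac{3 a}{2}\right) a - 21 = 2 a^{2} \left(-7 + \frac{3 a}{2}\right) - 21 = -21 + 2 a^{2} \left(-7 + \frac{3 a}{2}\right)$)
$\sqrt{x{\left(s,-8 \right)} + o{\left(X{\left(-4 \right)} \right)}} = \sqrt{-8 - \left(21 + 0 + 0\right)} = \sqrt{-8 - 21} = \sqrt{-29} = i \sqrt{29}$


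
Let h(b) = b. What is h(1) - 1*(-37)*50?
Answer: 1851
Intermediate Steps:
h(1) - 1*(-37)*50 = 1 - 1*(-37)*50 = 1 + 37*50 = 1 + 1850 = 1851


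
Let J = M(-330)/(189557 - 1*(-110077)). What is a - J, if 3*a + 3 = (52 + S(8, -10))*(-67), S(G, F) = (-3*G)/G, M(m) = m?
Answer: -164099389/149817 ≈ -1095.3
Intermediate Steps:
S(G, F) = -3
a = -3286/3 (a = -1 + ((52 - 3)*(-67))/3 = -1 + (49*(-67))/3 = -1 + (⅓)*(-3283) = -1 - 3283/3 = -3286/3 ≈ -1095.3)
J = -55/49939 (J = -330/(189557 - 1*(-110077)) = -330/(189557 + 110077) = -330/299634 = -330*1/299634 = -55/49939 ≈ -0.0011013)
a - J = -3286/3 - 1*(-55/49939) = -3286/3 + 55/49939 = -164099389/149817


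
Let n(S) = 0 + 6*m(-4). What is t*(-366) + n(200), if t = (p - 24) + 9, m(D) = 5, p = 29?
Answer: -5094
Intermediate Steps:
t = 14 (t = (29 - 24) + 9 = 5 + 9 = 14)
n(S) = 30 (n(S) = 0 + 6*5 = 0 + 30 = 30)
t*(-366) + n(200) = 14*(-366) + 30 = -5124 + 30 = -5094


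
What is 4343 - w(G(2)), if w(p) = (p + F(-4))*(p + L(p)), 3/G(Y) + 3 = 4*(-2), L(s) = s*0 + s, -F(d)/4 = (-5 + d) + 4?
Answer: 526805/121 ≈ 4353.8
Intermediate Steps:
F(d) = 4 - 4*d (F(d) = -4*((-5 + d) + 4) = -4*(-1 + d) = 4 - 4*d)
L(s) = s (L(s) = 0 + s = s)
G(Y) = -3/11 (G(Y) = 3/(-3 + 4*(-2)) = 3/(-3 - 8) = 3/(-11) = 3*(-1/11) = -3/11)
w(p) = 2*p*(20 + p) (w(p) = (p + (4 - 4*(-4)))*(p + p) = (p + (4 + 16))*(2*p) = (p + 20)*(2*p) = (20 + p)*(2*p) = 2*p*(20 + p))
4343 - w(G(2)) = 4343 - 2*(-3)*(20 - 3/11)/11 = 4343 - 2*(-3)*217/(11*11) = 4343 - 1*(-1302/121) = 4343 + 1302/121 = 526805/121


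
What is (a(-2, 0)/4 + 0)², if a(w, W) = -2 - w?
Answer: 0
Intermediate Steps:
(a(-2, 0)/4 + 0)² = ((-2 - 1*(-2))/4 + 0)² = ((-2 + 2)*(¼) + 0)² = (0*(¼) + 0)² = (0 + 0)² = 0² = 0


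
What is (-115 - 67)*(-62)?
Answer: 11284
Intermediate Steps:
(-115 - 67)*(-62) = -182*(-62) = 11284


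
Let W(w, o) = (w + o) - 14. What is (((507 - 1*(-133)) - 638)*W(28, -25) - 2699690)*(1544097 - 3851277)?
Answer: 6228721532160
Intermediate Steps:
W(w, o) = -14 + o + w (W(w, o) = (o + w) - 14 = -14 + o + w)
(((507 - 1*(-133)) - 638)*W(28, -25) - 2699690)*(1544097 - 3851277) = (((507 - 1*(-133)) - 638)*(-14 - 25 + 28) - 2699690)*(1544097 - 3851277) = (((507 + 133) - 638)*(-11) - 2699690)*(-2307180) = ((640 - 638)*(-11) - 2699690)*(-2307180) = (2*(-11) - 2699690)*(-2307180) = (-22 - 2699690)*(-2307180) = -2699712*(-2307180) = 6228721532160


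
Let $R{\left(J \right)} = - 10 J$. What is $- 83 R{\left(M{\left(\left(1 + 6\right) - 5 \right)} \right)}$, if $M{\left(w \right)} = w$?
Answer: $1660$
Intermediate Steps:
$- 83 R{\left(M{\left(\left(1 + 6\right) - 5 \right)} \right)} = - 83 \left(- 10 \left(\left(1 + 6\right) - 5\right)\right) = - 83 \left(- 10 \left(7 - 5\right)\right) = - 83 \left(\left(-10\right) 2\right) = \left(-83\right) \left(-20\right) = 1660$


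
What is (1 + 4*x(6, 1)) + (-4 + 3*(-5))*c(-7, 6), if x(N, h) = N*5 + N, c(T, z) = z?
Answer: 31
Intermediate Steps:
x(N, h) = 6*N (x(N, h) = 5*N + N = 6*N)
(1 + 4*x(6, 1)) + (-4 + 3*(-5))*c(-7, 6) = (1 + 4*(6*6)) + (-4 + 3*(-5))*6 = (1 + 4*36) + (-4 - 15)*6 = (1 + 144) - 19*6 = 145 - 114 = 31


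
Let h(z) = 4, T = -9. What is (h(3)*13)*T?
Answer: -468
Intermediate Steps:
(h(3)*13)*T = (4*13)*(-9) = 52*(-9) = -468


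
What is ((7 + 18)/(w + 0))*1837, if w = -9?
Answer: -45925/9 ≈ -5102.8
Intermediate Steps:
((7 + 18)/(w + 0))*1837 = ((7 + 18)/(-9 + 0))*1837 = (25/(-9))*1837 = (25*(-1/9))*1837 = -25/9*1837 = -45925/9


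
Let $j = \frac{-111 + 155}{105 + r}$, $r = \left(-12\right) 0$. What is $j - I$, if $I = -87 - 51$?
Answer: $\frac{14534}{105} \approx 138.42$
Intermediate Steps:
$r = 0$
$I = -138$
$j = \frac{44}{105}$ ($j = \frac{-111 + 155}{105 + 0} = \frac{44}{105} \approx 0.41905$)
$j - I = \frac{44}{105} - -138 = \frac{44}{105} + 138 = \frac{14534}{105}$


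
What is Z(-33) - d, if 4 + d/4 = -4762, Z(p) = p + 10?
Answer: 19041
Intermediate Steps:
Z(p) = 10 + p
d = -19064 (d = -16 + 4*(-4762) = -16 - 19048 = -19064)
Z(-33) - d = (10 - 33) - 1*(-19064) = -23 + 19064 = 19041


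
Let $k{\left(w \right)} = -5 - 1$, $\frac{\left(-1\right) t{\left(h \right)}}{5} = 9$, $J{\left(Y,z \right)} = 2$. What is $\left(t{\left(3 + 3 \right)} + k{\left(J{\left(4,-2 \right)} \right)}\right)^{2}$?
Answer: $2601$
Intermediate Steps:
$t{\left(h \right)} = -45$ ($t{\left(h \right)} = \left(-5\right) 9 = -45$)
$k{\left(w \right)} = -6$
$\left(t{\left(3 + 3 \right)} + k{\left(J{\left(4,-2 \right)} \right)}\right)^{2} = \left(-45 - 6\right)^{2} = \left(-51\right)^{2} = 2601$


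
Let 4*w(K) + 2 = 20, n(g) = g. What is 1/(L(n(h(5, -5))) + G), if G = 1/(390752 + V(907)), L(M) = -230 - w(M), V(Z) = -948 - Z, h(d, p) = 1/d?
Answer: -777794/182392691 ≈ -0.0042644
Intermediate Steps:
w(K) = 9/2 (w(K) = -1/2 + (1/4)*20 = -1/2 + 5 = 9/2)
L(M) = -469/2 (L(M) = -230 - 1*9/2 = -230 - 9/2 = -469/2)
G = 1/388897 (G = 1/(390752 + (-948 - 1*907)) = 1/(390752 + (-948 - 907)) = 1/(390752 - 1855) = 1/388897 ≈ 2.5714e-6)
1/(L(n(h(5, -5))) + G) = 1/(-469/2 + 1/388897) = 1/(-182392691/777794) = -777794/182392691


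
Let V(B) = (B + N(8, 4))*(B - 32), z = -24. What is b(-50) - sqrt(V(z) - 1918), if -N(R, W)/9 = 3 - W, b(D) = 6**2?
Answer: 36 - 7*I*sqrt(22) ≈ 36.0 - 32.833*I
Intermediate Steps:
b(D) = 36
N(R, W) = -27 + 9*W (N(R, W) = -9*(3 - W) = -27 + 9*W)
V(B) = (-32 + B)*(9 + B) (V(B) = (B + (-27 + 9*4))*(B - 32) = (B + (-27 + 36))*(-32 + B) = (B + 9)*(-32 + B) = (9 + B)*(-32 + B) = (-32 + B)*(9 + B))
b(-50) - sqrt(V(z) - 1918) = 36 - sqrt((-288 + (-24)**2 - 23*(-24)) - 1918) = 36 - sqrt((-288 + 576 + 552) - 1918) = 36 - sqrt(840 - 1918) = 36 - sqrt(-1078) = 36 - 7*I*sqrt(22)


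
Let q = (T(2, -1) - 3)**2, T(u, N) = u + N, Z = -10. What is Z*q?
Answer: -40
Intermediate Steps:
T(u, N) = N + u
q = 4 (q = ((-1 + 2) - 3)**2 = (1 - 3)**2 = (-2)**2 = 4)
Z*q = -10*4 = -40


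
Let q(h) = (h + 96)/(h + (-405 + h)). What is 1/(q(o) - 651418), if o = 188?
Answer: -29/18891406 ≈ -1.5351e-6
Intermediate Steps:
q(h) = (96 + h)/(-405 + 2*h)
1/(q(o) - 651418) = 1/((96 + 188)/(-405 + 2*188) - 651418) = 1/(284/(-405 + 376) - 651418) = 1/(284/(-29) - 651418) = 1/(-1/29*284 - 651418) = 1/(-284/29 - 651418) = 1/(-18891406/29) = -29/18891406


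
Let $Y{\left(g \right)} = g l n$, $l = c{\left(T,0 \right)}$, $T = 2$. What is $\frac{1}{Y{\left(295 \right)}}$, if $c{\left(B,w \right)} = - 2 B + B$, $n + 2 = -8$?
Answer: $\frac{1}{5900} \approx 0.00016949$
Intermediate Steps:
$n = -10$ ($n = -2 - 8 = -10$)
$c{\left(B,w \right)} = - B$
$l = -2$ ($l = \left(-1\right) 2 = -2$)
$Y{\left(g \right)} = 20 g$ ($Y{\left(g \right)} = g \left(-2\right) \left(-10\right) = - 2 g \left(-10\right) = 20 g$)
$\frac{1}{Y{\left(295 \right)}} = \frac{1}{20 \cdot 295} = \frac{1}{5900}$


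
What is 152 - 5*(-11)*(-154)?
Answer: -8318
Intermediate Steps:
152 - 5*(-11)*(-154) = 152 + 55*(-154) = 152 - 8470 = -8318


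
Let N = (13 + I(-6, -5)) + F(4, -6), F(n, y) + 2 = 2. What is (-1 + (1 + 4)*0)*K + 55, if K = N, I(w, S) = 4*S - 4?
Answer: 66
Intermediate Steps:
F(n, y) = 0 (F(n, y) = -2 + 2 = 0)
I(w, S) = -4 + 4*S
N = -11 (N = (13 + (-4 + 4*(-5))) + 0 = (13 + (-4 - 20)) + 0 = (13 - 24) + 0 = -11 + 0 = -11)
K = -11
(-1 + (1 + 4)*0)*K + 55 = (-1 + (1 + 4)*0)*(-11) + 55 = (-1 + 5*0)*(-11) + 55 = (-1 + 0)*(-11) + 55 = -1*(-11) + 55 = 11 + 55 = 66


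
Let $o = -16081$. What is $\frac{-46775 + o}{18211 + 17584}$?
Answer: $- \frac{62856}{35795} \approx -1.756$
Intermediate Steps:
$\frac{-46775 + o}{18211 + 17584} = \frac{-46775 - 16081}{18211 + 17584} = - \frac{62856}{35795}$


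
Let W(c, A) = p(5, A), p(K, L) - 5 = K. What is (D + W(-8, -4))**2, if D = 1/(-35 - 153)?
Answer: 3530641/35344 ≈ 99.894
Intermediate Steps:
p(K, L) = 5 + K
W(c, A) = 10 (W(c, A) = 5 + 5 = 10)
D = -1/188 (D = 1/(-188) = -1/188 ≈ -0.0053191)
(D + W(-8, -4))**2 = (-1/188 + 10)**2 = (1879/188)**2 = 3530641/35344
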